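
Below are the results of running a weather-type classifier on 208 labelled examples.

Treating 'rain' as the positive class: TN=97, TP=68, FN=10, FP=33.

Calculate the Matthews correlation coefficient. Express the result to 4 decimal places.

MCC = (TP·TN − FP·FN) / √((TP+FP)(TP+FN)(TN+FP)(TN+FN))
Numerator = 68·97 − 33·10 = 6266
Denominator = √(101·78·130·107) = √109582980 = 10468.1890
MCC = 6266 / 10468.1890 = 0.5986

0.5986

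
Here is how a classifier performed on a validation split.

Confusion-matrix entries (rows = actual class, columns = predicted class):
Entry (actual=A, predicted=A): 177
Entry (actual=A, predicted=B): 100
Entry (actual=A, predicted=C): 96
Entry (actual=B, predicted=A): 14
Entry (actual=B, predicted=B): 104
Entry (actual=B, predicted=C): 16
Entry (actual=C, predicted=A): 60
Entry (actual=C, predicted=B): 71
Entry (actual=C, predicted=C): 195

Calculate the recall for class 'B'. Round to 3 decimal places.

0.776

One-vs-rest for 'B': TP = diagonal; FP = other classes predicted 'B'; FN = 'B' predicted as other.
recall = TP/(TP+FN).
B: TP=104, FN=14+16=30 → 104/134 = 0.7761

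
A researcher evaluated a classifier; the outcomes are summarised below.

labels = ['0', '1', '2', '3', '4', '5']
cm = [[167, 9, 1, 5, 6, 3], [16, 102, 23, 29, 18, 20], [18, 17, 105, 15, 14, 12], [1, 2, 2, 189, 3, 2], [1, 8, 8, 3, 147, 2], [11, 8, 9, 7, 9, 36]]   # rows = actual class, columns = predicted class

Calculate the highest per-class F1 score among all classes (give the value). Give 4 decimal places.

Per-class F1 score (2·TP/(2·TP+FP+FN)):
  0: TP=167, FP=16+18+1+1+11=47, FN=9+1+5+6+3=24 → 334/405 = 0.82469
  1: TP=102, FP=9+17+2+8+8=44, FN=16+23+29+18+20=106 → 204/354 = 0.57627
  2: TP=105, FP=1+23+2+8+9=43, FN=18+17+15+14+12=76 → 210/329 = 0.63830
  3: TP=189, FP=5+29+15+3+7=59, FN=1+2+2+3+2=10 → 378/447 = 0.84564
  4: TP=147, FP=6+18+14+3+9=50, FN=1+8+8+3+2=22 → 294/366 = 0.80328
  5: TP=36, FP=3+20+12+2+2=39, FN=11+8+9+7+9=44 → 72/155 = 0.46452
Highest is class '3' with F1 score = 0.8456.

0.8456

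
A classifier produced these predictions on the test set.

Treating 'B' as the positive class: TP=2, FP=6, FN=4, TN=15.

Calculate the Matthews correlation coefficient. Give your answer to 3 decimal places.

MCC = (TP·TN − FP·FN) / √((TP+FP)(TP+FN)(TN+FP)(TN+FN))
Numerator = 2·15 − 6·4 = 6
Denominator = √(8·6·21·19) = √19152 = 138.3908
MCC = 6 / 138.3908 = 0.043

0.043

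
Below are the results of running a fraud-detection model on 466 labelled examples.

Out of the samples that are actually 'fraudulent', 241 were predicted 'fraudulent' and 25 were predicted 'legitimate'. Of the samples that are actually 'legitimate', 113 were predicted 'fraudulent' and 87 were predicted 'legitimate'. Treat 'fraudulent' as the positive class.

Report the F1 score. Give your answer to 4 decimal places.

Precision = TP/(TP+FP) = 241/354 = 0.6808
Recall = TP/(TP+FN) = 241/266 = 0.9060
F1 = 2·TP/(2·TP+FP+FN) = 482/620 = 0.7774

0.7774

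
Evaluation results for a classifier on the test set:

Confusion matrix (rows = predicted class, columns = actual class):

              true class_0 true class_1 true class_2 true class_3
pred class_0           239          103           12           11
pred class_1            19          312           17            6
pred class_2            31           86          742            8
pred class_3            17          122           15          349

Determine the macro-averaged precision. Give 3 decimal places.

Per-class precision (TP/(TP+FP)):
  class_0: TP=239, FP=103+12+11=126 → 239/365 = 0.6548
  class_1: TP=312, FP=19+17+6=42 → 312/354 = 0.8814
  class_2: TP=742, FP=31+86+8=125 → 742/867 = 0.8558
  class_3: TP=349, FP=17+122+15=154 → 349/503 = 0.6938
Macro-precision = mean = (0.6548 + 0.8814 + 0.8558 + 0.6938) / 4 = 0.771

0.771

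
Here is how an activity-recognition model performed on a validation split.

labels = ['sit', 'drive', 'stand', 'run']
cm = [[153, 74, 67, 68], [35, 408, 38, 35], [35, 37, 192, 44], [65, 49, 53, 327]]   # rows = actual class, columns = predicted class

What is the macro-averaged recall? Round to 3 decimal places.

0.625

Per-class recall (TP/(TP+FN)):
  sit: TP=153, FN=74+67+68=209 → 153/362 = 0.4227
  drive: TP=408, FN=35+38+35=108 → 408/516 = 0.7907
  stand: TP=192, FN=35+37+44=116 → 192/308 = 0.6234
  run: TP=327, FN=65+49+53=167 → 327/494 = 0.6619
Macro-recall = mean = (0.4227 + 0.7907 + 0.6234 + 0.6619) / 4 = 0.625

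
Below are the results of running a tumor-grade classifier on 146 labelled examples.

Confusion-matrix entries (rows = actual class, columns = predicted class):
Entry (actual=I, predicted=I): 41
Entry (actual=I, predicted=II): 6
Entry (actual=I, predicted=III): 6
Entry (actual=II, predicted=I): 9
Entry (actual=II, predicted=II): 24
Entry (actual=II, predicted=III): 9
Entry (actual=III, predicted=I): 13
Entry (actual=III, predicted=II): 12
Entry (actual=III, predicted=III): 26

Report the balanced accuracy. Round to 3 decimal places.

0.618

Balanced accuracy = mean of per-class recall.
  I: recall = 41/53 = 0.7736
  II: recall = 24/42 = 0.5714
  III: recall = 26/51 = 0.5098
Mean = (0.7736 + 0.5714 + 0.5098) / 3 = 0.618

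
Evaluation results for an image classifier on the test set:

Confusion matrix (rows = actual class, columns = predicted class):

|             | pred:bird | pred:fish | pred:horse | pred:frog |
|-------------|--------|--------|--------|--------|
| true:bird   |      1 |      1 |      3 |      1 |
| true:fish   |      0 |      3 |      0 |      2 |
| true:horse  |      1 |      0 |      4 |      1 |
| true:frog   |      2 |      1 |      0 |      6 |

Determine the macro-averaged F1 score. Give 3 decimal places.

Per-class F1 score (2·TP/(2·TP+FP+FN)):
  bird: TP=1, FP=0+1+2=3, FN=1+3+1=5 → 2/10 = 0.2000
  fish: TP=3, FP=1+0+1=2, FN=0+0+2=2 → 6/10 = 0.6000
  horse: TP=4, FP=3+0+0=3, FN=1+0+1=2 → 8/13 = 0.6154
  frog: TP=6, FP=1+2+1=4, FN=2+1+0=3 → 12/19 = 0.6316
Macro-F1 score = mean = (0.2000 + 0.6000 + 0.6154 + 0.6316) / 4 = 0.512

0.512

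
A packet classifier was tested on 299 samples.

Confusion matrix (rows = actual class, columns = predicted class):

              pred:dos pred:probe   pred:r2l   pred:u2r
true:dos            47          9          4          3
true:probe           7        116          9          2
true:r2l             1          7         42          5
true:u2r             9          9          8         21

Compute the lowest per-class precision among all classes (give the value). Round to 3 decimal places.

Per-class precision (TP/(TP+FP)):
  dos: TP=47, FP=7+1+9=17 → 47/64 = 0.7344
  probe: TP=116, FP=9+7+9=25 → 116/141 = 0.8227
  r2l: TP=42, FP=4+9+8=21 → 42/63 = 0.6667
  u2r: TP=21, FP=3+2+5=10 → 21/31 = 0.6774
Lowest is class 'r2l' with precision = 0.667.

0.667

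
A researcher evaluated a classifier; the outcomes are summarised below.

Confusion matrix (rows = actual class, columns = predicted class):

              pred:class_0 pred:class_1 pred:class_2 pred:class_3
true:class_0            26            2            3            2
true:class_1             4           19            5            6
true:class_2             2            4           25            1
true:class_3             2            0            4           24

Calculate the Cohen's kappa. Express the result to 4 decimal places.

Observed agreement pₒ = trace/N = 94/129 = 0.72868
Expected agreement pₑ = Σ (rowᵢ·colᵢ)/N² = (33·34 + 34·25 + 32·37 + 30·33)/129² = 0.24914
κ = (pₒ − pₑ)/(1 − pₑ) = (0.72868 − 0.24914)/(1 − 0.24914) = 0.6387

0.6387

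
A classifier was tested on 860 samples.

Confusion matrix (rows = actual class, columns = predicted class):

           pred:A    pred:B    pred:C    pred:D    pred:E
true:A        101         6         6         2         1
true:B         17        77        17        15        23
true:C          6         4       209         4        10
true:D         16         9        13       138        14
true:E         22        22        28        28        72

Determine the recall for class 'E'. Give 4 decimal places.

recall = TP/(TP+FN).
E: TP=72, FN=22+22+28+28=100 → 72/172 = 0.41860

0.4186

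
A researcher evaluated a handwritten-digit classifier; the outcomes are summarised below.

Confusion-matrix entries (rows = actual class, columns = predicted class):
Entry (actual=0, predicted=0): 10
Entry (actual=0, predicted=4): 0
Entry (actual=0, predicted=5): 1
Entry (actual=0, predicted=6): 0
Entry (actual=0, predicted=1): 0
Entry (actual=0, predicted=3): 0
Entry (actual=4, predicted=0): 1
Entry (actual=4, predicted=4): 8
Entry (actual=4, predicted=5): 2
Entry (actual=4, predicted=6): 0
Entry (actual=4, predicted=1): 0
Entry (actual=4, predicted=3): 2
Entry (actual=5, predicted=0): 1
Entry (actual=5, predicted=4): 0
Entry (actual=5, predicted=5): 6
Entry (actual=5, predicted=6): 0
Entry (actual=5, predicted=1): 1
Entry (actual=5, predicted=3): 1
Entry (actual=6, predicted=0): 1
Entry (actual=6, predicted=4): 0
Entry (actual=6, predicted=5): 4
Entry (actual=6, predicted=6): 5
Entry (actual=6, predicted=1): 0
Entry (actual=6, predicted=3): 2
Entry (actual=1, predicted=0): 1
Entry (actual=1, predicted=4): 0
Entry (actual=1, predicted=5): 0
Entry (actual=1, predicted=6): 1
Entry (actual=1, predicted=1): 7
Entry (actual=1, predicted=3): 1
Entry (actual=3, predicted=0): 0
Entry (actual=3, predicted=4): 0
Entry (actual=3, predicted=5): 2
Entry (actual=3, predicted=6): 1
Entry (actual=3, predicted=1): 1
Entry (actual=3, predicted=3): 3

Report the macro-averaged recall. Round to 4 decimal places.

Per-class recall (TP/(TP+FN)):
  0: TP=10, FN=0+1+0+0+0=1 → 10/11 = 0.90909
  4: TP=8, FN=1+2+0+0+2=5 → 8/13 = 0.61538
  5: TP=6, FN=1+0+0+1+1=3 → 6/9 = 0.66667
  6: TP=5, FN=1+0+4+0+2=7 → 5/12 = 0.41667
  1: TP=7, FN=1+0+0+1+1=3 → 7/10 = 0.70000
  3: TP=3, FN=0+0+2+1+1=4 → 3/7 = 0.42857
Macro-recall = mean = (0.90909 + 0.61538 + 0.66667 + 0.41667 + 0.70000 + 0.42857) / 6 = 0.6227

0.6227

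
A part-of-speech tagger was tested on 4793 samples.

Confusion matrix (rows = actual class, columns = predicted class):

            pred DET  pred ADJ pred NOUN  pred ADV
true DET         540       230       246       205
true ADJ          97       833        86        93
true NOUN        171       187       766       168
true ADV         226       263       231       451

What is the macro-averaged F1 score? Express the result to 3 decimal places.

Per-class F1 score (2·TP/(2·TP+FP+FN)):
  DET: TP=540, FP=97+171+226=494, FN=230+246+205=681 → 1080/2255 = 0.4789
  ADJ: TP=833, FP=230+187+263=680, FN=97+86+93=276 → 1666/2622 = 0.6354
  NOUN: TP=766, FP=246+86+231=563, FN=171+187+168=526 → 1532/2621 = 0.5845
  ADV: TP=451, FP=205+93+168=466, FN=226+263+231=720 → 902/2088 = 0.4320
Macro-F1 score = mean = (0.4789 + 0.6354 + 0.5845 + 0.4320) / 4 = 0.533

0.533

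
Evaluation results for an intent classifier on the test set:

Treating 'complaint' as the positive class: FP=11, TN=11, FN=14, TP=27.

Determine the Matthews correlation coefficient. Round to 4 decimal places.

0.1545

MCC = (TP·TN − FP·FN) / √((TP+FP)(TP+FN)(TN+FP)(TN+FN))
Numerator = 27·11 − 11·14 = 143
Denominator = √(38·41·22·25) = √856900 = 925.6889
MCC = 143 / 925.6889 = 0.1545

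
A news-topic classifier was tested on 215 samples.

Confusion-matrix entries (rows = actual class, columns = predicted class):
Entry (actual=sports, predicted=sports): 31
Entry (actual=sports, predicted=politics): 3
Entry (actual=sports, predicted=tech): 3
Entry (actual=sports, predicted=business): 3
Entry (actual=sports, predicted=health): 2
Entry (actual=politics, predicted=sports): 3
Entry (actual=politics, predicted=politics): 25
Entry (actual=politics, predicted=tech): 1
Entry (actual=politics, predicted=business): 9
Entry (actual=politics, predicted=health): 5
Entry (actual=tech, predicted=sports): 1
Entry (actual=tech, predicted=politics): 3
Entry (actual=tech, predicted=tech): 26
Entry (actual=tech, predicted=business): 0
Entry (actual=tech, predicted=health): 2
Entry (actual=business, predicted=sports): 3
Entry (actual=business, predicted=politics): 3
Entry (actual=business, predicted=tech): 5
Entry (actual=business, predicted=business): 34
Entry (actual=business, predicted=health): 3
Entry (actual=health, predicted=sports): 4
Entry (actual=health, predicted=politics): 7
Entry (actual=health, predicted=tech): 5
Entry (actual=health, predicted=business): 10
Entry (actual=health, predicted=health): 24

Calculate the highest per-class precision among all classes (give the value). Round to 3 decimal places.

Per-class precision (TP/(TP+FP)):
  sports: TP=31, FP=3+1+3+4=11 → 31/42 = 0.7381
  politics: TP=25, FP=3+3+3+7=16 → 25/41 = 0.6098
  tech: TP=26, FP=3+1+5+5=14 → 26/40 = 0.6500
  business: TP=34, FP=3+9+0+10=22 → 34/56 = 0.6071
  health: TP=24, FP=2+5+2+3=12 → 24/36 = 0.6667
Highest is class 'sports' with precision = 0.738.

0.738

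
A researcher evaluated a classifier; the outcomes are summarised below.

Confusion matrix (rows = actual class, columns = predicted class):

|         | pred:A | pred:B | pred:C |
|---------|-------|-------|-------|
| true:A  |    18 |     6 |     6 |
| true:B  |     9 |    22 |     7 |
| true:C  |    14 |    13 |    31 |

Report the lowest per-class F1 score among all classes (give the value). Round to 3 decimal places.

Per-class F1 score (2·TP/(2·TP+FP+FN)):
  A: TP=18, FP=9+14=23, FN=6+6=12 → 36/71 = 0.5070
  B: TP=22, FP=6+13=19, FN=9+7=16 → 44/79 = 0.5570
  C: TP=31, FP=6+7=13, FN=14+13=27 → 62/102 = 0.6078
Lowest is class 'A' with F1 score = 0.507.

0.507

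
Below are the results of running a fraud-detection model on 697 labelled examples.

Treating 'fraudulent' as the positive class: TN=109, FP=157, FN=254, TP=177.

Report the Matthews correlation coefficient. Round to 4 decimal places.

-0.1746

MCC = (TP·TN − FP·FN) / √((TP+FP)(TP+FN)(TN+FP)(TN+FN))
Numerator = 177·109 − 157·254 = -20585
Denominator = √(334·431·266·363) = √13899910332 = 117897.8809
MCC = -20585 / 117897.8809 = -0.1746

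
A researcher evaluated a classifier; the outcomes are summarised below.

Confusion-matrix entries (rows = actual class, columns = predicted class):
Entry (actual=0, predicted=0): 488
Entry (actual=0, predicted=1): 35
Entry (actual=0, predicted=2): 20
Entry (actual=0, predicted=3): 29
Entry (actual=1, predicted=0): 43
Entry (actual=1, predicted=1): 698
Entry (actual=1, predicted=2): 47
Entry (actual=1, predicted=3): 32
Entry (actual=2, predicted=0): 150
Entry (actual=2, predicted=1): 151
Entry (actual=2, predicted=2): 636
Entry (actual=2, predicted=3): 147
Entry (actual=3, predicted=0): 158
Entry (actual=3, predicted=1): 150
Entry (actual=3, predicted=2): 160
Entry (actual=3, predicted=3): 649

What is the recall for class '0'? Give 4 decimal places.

0.8531

Take TP from the diagonal, FP from the rest of the '0' prediction marginal, FN from the rest of the '0' actual marginal.
recall = TP/(TP+FN).
0: TP=488, FN=35+20+29=84 → 488/572 = 0.85315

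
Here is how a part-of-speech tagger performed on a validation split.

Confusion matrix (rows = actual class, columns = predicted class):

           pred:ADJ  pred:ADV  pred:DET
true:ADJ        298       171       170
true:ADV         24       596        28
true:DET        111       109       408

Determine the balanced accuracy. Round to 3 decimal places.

0.679

Balanced accuracy = mean of per-class recall.
  ADJ: recall = 298/639 = 0.4664
  ADV: recall = 596/648 = 0.9198
  DET: recall = 408/628 = 0.6497
Mean = (0.4664 + 0.9198 + 0.6497) / 3 = 0.679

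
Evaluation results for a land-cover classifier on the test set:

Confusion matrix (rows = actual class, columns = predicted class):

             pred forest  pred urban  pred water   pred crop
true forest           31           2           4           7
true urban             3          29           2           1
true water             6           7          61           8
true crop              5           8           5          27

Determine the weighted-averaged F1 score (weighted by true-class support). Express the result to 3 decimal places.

0.720

Per-class F1 score (2·TP/(2·TP+FP+FN)):
  forest: TP=31, FP=3+6+5=14, FN=2+4+7=13 → 62/89 = 0.6966
  urban: TP=29, FP=2+7+8=17, FN=3+2+1=6 → 58/81 = 0.7160
  water: TP=61, FP=4+2+5=11, FN=6+7+8=21 → 122/154 = 0.7922
  crop: TP=27, FP=7+1+8=16, FN=5+8+5=18 → 54/88 = 0.6136
Weighted-F1 score = Σ (supportᵢ/N)·F1 scoreᵢ with N=206: (44/206)·0.6966 + (35/206)·0.7160 + (82/206)·0.7922 + (45/206)·0.6136 = 0.720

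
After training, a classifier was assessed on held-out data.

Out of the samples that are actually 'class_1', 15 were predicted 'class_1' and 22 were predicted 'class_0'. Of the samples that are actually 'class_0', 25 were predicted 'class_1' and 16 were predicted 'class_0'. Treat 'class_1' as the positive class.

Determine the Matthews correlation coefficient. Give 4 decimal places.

MCC = (TP·TN − FP·FN) / √((TP+FP)(TP+FN)(TN+FP)(TN+FN))
Numerator = 15·16 − 25·22 = -310
Denominator = √(40·37·41·38) = √2305840 = 1518.4993
MCC = -310 / 1518.4993 = -0.2041

-0.2041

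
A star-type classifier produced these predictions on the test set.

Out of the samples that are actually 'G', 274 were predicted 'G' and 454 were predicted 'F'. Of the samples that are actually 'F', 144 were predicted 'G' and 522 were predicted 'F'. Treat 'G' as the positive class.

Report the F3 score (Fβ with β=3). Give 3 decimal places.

Fβ = (1+β²)·TP / ((1+β²)·TP + β²·FN + FP), with β²=9
= 10·274 / (10·274 + 9·454 + 144) = 0.393

0.393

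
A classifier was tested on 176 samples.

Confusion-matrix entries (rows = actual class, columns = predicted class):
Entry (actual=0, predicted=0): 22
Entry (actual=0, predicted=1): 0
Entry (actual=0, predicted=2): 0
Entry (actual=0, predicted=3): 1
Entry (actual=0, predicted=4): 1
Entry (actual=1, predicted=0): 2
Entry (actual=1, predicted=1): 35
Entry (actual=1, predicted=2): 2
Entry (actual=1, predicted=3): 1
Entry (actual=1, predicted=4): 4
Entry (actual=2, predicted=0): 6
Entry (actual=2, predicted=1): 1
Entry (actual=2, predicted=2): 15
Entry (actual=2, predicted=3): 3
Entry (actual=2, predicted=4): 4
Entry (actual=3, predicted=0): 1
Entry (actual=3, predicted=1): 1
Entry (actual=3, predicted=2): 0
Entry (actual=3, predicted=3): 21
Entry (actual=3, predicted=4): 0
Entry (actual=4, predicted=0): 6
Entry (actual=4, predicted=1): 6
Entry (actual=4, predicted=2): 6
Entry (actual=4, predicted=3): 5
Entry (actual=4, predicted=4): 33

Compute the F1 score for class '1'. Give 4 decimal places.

0.8046

One-vs-rest for '1': TP = diagonal; FP = other classes predicted '1'; FN = '1' predicted as other.
F1 score = 2·TP/(2·TP+FP+FN).
1: TP=35, FP=0+1+1+6=8, FN=2+2+1+4=9 → 70/87 = 0.80460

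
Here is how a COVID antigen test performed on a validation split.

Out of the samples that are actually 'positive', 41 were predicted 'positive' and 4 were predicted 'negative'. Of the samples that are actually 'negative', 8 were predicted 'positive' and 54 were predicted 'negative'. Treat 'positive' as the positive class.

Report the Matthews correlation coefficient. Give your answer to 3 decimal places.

MCC = (TP·TN − FP·FN) / √((TP+FP)(TP+FN)(TN+FP)(TN+FN))
Numerator = 41·54 − 8·4 = 2182
Denominator = √(49·45·62·58) = √7929180 = 2815.8800
MCC = 2182 / 2815.8800 = 0.775

0.775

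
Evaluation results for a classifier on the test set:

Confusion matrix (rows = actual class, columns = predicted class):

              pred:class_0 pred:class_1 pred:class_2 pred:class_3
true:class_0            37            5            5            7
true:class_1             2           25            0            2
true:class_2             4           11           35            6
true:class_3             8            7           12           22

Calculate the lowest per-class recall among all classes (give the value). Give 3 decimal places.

0.449

Per-class recall (TP/(TP+FN)):
  class_0: TP=37, FN=5+5+7=17 → 37/54 = 0.6852
  class_1: TP=25, FN=2+0+2=4 → 25/29 = 0.8621
  class_2: TP=35, FN=4+11+6=21 → 35/56 = 0.6250
  class_3: TP=22, FN=8+7+12=27 → 22/49 = 0.4490
Lowest is class 'class_3' with recall = 0.449.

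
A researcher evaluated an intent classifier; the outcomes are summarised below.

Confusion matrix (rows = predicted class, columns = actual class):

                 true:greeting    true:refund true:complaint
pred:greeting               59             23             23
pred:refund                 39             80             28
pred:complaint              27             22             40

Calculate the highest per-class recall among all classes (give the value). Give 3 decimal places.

0.640

Per-class recall (TP/(TP+FN)):
  greeting: TP=59, FN=39+27=66 → 59/125 = 0.4720
  refund: TP=80, FN=23+22=45 → 80/125 = 0.6400
  complaint: TP=40, FN=23+28=51 → 40/91 = 0.4396
Highest is class 'refund' with recall = 0.640.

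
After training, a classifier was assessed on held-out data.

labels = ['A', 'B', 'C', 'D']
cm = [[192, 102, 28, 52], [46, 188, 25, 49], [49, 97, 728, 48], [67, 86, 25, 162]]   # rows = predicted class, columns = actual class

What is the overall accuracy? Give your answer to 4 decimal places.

0.6533

Accuracy = trace / total = (192+188+728+162=1270) / 1944 = 1270/1944 = 0.6533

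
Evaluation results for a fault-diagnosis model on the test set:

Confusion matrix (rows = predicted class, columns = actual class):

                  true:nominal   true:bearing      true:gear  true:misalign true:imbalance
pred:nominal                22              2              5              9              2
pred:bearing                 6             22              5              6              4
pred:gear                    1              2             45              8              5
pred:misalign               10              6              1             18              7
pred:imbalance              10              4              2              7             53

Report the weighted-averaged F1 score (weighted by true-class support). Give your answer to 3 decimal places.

0.605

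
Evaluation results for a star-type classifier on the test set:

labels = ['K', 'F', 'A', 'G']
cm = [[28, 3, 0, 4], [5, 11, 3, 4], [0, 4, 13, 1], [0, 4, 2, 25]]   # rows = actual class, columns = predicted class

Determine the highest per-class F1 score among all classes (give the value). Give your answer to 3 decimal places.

0.824

Per-class F1 score (2·TP/(2·TP+FP+FN)):
  K: TP=28, FP=5+0+0=5, FN=3+0+4=7 → 56/68 = 0.8235
  F: TP=11, FP=3+4+4=11, FN=5+3+4=12 → 22/45 = 0.4889
  A: TP=13, FP=0+3+2=5, FN=0+4+1=5 → 26/36 = 0.7222
  G: TP=25, FP=4+4+1=9, FN=0+4+2=6 → 50/65 = 0.7692
Highest is class 'K' with F1 score = 0.824.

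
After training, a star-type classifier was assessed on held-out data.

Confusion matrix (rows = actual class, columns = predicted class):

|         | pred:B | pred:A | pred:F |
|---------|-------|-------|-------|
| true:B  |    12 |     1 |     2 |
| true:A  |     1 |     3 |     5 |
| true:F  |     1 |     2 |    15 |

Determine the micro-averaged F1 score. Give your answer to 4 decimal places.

0.7143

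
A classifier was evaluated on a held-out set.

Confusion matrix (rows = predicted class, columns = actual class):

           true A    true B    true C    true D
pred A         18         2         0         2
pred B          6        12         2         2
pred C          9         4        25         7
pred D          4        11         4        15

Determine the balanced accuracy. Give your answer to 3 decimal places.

Balanced accuracy = mean of per-class recall.
  A: recall = 18/37 = 0.4865
  B: recall = 12/29 = 0.4138
  C: recall = 25/31 = 0.8065
  D: recall = 15/26 = 0.5769
Mean = (0.4865 + 0.4138 + 0.8065 + 0.5769) / 4 = 0.571

0.571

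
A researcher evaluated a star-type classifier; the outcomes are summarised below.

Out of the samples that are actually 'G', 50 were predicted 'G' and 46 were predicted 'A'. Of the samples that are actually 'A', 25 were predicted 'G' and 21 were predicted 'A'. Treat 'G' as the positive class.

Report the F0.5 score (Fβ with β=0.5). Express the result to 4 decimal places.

0.6313

Fβ = (1+β²)·TP / ((1+β²)·TP + β²·FN + FP), with β²=1/4
= 1.25·50 / (1.25·50 + 0.25·46 + 25) = 0.6313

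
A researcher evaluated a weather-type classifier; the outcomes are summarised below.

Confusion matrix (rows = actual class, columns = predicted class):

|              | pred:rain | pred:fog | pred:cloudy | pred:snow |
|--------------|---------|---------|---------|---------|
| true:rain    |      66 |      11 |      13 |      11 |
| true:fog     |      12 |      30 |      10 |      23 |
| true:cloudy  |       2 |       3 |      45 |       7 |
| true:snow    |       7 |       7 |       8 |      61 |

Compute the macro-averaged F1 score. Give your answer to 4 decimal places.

0.6286

Per-class F1 score (2·TP/(2·TP+FP+FN)):
  rain: TP=66, FP=12+2+7=21, FN=11+13+11=35 → 132/188 = 0.70213
  fog: TP=30, FP=11+3+7=21, FN=12+10+23=45 → 60/126 = 0.47619
  cloudy: TP=45, FP=13+10+8=31, FN=2+3+7=12 → 90/133 = 0.67669
  snow: TP=61, FP=11+23+7=41, FN=7+7+8=22 → 122/185 = 0.65946
Macro-F1 score = mean = (0.70213 + 0.47619 + 0.67669 + 0.65946) / 4 = 0.6286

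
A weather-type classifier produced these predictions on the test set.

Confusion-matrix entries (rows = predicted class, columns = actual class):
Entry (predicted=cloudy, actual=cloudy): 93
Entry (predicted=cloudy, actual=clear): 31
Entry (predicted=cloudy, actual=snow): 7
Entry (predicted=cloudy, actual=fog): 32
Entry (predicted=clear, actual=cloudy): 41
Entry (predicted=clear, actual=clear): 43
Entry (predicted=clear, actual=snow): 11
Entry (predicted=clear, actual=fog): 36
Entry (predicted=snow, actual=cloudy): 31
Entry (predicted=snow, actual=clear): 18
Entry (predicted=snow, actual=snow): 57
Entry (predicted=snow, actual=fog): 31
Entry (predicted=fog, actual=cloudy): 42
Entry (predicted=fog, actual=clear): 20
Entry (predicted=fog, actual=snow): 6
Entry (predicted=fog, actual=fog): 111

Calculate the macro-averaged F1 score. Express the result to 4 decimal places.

0.4876

Per-class F1 score (2·TP/(2·TP+FP+FN)):
  cloudy: TP=93, FP=31+7+32=70, FN=41+31+42=114 → 186/370 = 0.50270
  clear: TP=43, FP=41+11+36=88, FN=31+18+20=69 → 86/243 = 0.35391
  snow: TP=57, FP=31+18+31=80, FN=7+11+6=24 → 114/218 = 0.52294
  fog: TP=111, FP=42+20+6=68, FN=32+36+31=99 → 222/389 = 0.57069
Macro-F1 score = mean = (0.50270 + 0.35391 + 0.52294 + 0.57069) / 4 = 0.4876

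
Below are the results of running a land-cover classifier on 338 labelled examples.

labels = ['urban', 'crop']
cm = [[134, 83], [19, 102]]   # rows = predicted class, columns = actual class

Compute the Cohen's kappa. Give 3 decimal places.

Observed agreement pₒ = trace/N = 236/338 = 0.6982
Expected agreement pₑ = Σ (rowᵢ·colᵢ)/N² = (153·217 + 185·121)/338² = 0.4866
κ = (pₒ − pₑ)/(1 − pₑ) = (0.6982 − 0.4866)/(1 − 0.4866) = 0.412

0.412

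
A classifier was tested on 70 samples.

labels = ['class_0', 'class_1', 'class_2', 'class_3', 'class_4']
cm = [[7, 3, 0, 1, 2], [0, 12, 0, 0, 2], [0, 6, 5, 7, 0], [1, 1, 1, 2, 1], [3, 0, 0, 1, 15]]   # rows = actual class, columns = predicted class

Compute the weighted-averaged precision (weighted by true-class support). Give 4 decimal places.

Per-class precision (TP/(TP+FP)):
  class_0: TP=7, FP=0+0+1+3=4 → 7/11 = 0.63636
  class_1: TP=12, FP=3+6+1+0=10 → 12/22 = 0.54545
  class_2: TP=5, FP=0+0+1+0=1 → 5/6 = 0.83333
  class_3: TP=2, FP=1+0+7+1=9 → 2/11 = 0.18182
  class_4: TP=15, FP=2+2+0+1=5 → 15/20 = 0.75000
Weighted-precision = Σ (supportᵢ/N)·precisionᵢ with N=70: (13/70)·0.63636 + (14/70)·0.54545 + (18/70)·0.83333 + (6/70)·0.18182 + (19/70)·0.75000 = 0.6607

0.6607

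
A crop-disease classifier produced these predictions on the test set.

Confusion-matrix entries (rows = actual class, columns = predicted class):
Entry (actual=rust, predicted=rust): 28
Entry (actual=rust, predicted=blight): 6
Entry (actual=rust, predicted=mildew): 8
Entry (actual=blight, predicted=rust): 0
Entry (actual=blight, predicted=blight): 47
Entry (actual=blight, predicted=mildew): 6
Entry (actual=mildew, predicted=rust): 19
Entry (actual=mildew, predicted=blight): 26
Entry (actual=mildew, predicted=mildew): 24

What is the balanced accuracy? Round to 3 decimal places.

0.634

Balanced accuracy = mean of per-class recall.
  rust: recall = 28/42 = 0.6667
  blight: recall = 47/53 = 0.8868
  mildew: recall = 24/69 = 0.3478
Mean = (0.6667 + 0.8868 + 0.3478) / 3 = 0.634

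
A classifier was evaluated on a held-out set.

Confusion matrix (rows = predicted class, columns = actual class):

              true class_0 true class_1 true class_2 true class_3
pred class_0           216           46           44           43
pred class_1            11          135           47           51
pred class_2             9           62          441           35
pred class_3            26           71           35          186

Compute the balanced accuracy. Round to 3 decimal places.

0.656

Balanced accuracy = mean of per-class recall.
  class_0: recall = 216/262 = 0.8244
  class_1: recall = 135/314 = 0.4299
  class_2: recall = 441/567 = 0.7778
  class_3: recall = 186/315 = 0.5905
Mean = (0.8244 + 0.4299 + 0.7778 + 0.5905) / 4 = 0.656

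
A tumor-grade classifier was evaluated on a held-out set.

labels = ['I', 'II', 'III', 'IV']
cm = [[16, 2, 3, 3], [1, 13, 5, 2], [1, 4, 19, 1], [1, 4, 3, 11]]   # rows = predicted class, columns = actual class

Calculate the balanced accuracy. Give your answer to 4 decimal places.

0.6719

Balanced accuracy = mean of per-class recall.
  I: recall = 16/19 = 0.84211
  II: recall = 13/23 = 0.56522
  III: recall = 19/30 = 0.63333
  IV: recall = 11/17 = 0.64706
Mean = (0.84211 + 0.56522 + 0.63333 + 0.64706) / 4 = 0.6719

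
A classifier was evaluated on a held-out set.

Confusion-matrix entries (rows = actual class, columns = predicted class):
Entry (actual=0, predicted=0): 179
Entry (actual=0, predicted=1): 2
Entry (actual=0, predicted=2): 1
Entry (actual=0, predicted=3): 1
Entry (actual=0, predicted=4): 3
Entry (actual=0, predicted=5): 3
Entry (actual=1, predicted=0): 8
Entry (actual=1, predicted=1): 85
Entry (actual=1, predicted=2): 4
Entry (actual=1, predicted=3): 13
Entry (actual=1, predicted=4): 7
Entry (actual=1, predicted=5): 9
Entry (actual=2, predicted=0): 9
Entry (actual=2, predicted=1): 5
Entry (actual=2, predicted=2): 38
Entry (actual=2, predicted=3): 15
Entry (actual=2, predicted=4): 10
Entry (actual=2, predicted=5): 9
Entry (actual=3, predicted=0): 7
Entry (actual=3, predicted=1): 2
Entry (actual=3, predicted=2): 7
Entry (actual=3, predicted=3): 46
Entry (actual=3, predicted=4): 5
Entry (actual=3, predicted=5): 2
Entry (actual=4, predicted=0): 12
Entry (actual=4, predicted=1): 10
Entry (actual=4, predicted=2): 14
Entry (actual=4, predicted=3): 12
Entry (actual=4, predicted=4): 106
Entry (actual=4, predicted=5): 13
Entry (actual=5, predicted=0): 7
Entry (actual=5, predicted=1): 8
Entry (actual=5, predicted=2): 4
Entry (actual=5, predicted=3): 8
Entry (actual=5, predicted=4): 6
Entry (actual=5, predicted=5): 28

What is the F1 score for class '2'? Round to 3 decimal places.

0.494

F1 score = 2·TP/(2·TP+FP+FN).
2: TP=38, FP=1+4+7+14+4=30, FN=9+5+15+10+9=48 → 76/154 = 0.4935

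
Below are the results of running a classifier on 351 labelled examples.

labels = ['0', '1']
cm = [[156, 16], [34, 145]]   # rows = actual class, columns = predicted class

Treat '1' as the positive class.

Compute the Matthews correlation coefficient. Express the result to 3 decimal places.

0.719

MCC = (TP·TN − FP·FN) / √((TP+FP)(TP+FN)(TN+FP)(TN+FN))
Numerator = 145·156 − 16·34 = 22076
Denominator = √(161·179·172·190) = √941804920 = 30688.8403
MCC = 22076 / 30688.8403 = 0.719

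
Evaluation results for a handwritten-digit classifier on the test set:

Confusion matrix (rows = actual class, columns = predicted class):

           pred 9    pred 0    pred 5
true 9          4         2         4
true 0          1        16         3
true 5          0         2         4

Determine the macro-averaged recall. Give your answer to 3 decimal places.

Per-class recall (TP/(TP+FN)):
  9: TP=4, FN=2+4=6 → 4/10 = 0.4000
  0: TP=16, FN=1+3=4 → 16/20 = 0.8000
  5: TP=4, FN=0+2=2 → 4/6 = 0.6667
Macro-recall = mean = (0.4000 + 0.8000 + 0.6667) / 3 = 0.622

0.622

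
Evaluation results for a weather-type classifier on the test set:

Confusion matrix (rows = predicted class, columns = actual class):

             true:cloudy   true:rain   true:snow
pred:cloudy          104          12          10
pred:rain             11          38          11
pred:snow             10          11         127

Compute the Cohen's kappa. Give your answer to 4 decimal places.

0.6909

Observed agreement pₒ = trace/N = 269/334 = 0.80539
Expected agreement pₑ = Σ (rowᵢ·colᵢ)/N² = (125·126 + 61·60 + 148·148)/334² = 0.37034
κ = (pₒ − pₑ)/(1 − pₑ) = (0.80539 − 0.37034)/(1 − 0.37034) = 0.6909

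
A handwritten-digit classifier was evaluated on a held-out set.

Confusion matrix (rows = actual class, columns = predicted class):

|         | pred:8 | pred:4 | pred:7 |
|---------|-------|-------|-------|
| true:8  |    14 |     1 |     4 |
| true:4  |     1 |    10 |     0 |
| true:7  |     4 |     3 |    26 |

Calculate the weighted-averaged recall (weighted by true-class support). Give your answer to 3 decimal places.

0.794

Per-class recall (TP/(TP+FN)):
  8: TP=14, FN=1+4=5 → 14/19 = 0.7368
  4: TP=10, FN=1+0=1 → 10/11 = 0.9091
  7: TP=26, FN=4+3=7 → 26/33 = 0.7879
Weighted-recall = Σ (supportᵢ/N)·recallᵢ with N=63: (19/63)·0.7368 + (11/63)·0.9091 + (33/63)·0.7879 = 0.794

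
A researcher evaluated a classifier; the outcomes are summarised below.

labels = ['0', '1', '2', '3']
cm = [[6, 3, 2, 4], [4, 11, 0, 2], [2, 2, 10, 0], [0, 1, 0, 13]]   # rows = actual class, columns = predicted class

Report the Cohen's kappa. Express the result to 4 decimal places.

0.5551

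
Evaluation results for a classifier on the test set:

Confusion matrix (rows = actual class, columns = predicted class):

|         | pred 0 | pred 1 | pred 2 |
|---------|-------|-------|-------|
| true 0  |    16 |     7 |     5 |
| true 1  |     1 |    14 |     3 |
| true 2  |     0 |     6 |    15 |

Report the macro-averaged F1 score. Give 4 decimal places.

Per-class F1 score (2·TP/(2·TP+FP+FN)):
  0: TP=16, FP=1+0=1, FN=7+5=12 → 32/45 = 0.71111
  1: TP=14, FP=7+6=13, FN=1+3=4 → 28/45 = 0.62222
  2: TP=15, FP=5+3=8, FN=0+6=6 → 30/44 = 0.68182
Macro-F1 score = mean = (0.71111 + 0.62222 + 0.68182) / 3 = 0.6717

0.6717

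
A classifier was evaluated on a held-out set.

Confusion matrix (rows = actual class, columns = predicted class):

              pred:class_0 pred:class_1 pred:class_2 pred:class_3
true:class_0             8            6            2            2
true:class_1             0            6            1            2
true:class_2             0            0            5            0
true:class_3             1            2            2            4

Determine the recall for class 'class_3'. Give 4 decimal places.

0.4444

Take TP from the diagonal, FP from the rest of the 'class_3' prediction marginal, FN from the rest of the 'class_3' actual marginal.
recall = TP/(TP+FN).
class_3: TP=4, FN=1+2+2=5 → 4/9 = 0.44444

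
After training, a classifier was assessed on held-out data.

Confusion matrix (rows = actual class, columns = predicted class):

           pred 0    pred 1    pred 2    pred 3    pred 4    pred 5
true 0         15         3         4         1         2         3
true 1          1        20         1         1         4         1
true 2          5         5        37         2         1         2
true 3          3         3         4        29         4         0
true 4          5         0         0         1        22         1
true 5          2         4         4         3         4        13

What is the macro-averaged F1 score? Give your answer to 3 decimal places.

0.630

Per-class F1 score (2·TP/(2·TP+FP+FN)):
  0: TP=15, FP=1+5+3+5+2=16, FN=3+4+1+2+3=13 → 30/59 = 0.5085
  1: TP=20, FP=3+5+3+0+4=15, FN=1+1+1+4+1=8 → 40/63 = 0.6349
  2: TP=37, FP=4+1+4+0+4=13, FN=5+5+2+1+2=15 → 74/102 = 0.7255
  3: TP=29, FP=1+1+2+1+3=8, FN=3+3+4+4+0=14 → 58/80 = 0.7250
  4: TP=22, FP=2+4+1+4+4=15, FN=5+0+0+1+1=7 → 44/66 = 0.6667
  5: TP=13, FP=3+1+2+0+1=7, FN=2+4+4+3+4=17 → 26/50 = 0.5200
Macro-F1 score = mean = (0.5085 + 0.6349 + 0.7255 + 0.7250 + 0.6667 + 0.5200) / 6 = 0.630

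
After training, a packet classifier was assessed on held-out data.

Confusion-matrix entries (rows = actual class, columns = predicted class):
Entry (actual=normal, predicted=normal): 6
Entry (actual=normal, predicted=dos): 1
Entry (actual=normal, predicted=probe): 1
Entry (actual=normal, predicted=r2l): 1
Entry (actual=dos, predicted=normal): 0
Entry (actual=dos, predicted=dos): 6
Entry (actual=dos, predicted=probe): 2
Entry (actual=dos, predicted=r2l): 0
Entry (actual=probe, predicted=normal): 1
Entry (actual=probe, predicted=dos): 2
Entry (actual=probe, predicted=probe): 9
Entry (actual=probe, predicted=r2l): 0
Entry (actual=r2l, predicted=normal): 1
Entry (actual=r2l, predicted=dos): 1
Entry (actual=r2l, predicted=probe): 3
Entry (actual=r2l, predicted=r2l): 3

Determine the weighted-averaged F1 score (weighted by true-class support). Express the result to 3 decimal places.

0.640

Per-class F1 score (2·TP/(2·TP+FP+FN)):
  normal: TP=6, FP=0+1+1=2, FN=1+1+1=3 → 12/17 = 0.7059
  dos: TP=6, FP=1+2+1=4, FN=0+2+0=2 → 12/18 = 0.6667
  probe: TP=9, FP=1+2+3=6, FN=1+2+0=3 → 18/27 = 0.6667
  r2l: TP=3, FP=1+0+0=1, FN=1+1+3=5 → 6/12 = 0.5000
Weighted-F1 score = Σ (supportᵢ/N)·F1 scoreᵢ with N=37: (9/37)·0.7059 + (8/37)·0.6667 + (12/37)·0.6667 + (8/37)·0.5000 = 0.640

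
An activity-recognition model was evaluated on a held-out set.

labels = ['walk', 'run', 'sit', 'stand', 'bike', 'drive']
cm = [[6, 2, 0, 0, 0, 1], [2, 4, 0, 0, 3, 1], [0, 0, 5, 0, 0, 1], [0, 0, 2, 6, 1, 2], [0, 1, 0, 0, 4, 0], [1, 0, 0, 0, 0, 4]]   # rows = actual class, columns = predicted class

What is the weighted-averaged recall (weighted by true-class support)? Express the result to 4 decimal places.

0.6304

Per-class recall (TP/(TP+FN)):
  walk: TP=6, FN=2+0+0+0+1=3 → 6/9 = 0.66667
  run: TP=4, FN=2+0+0+3+1=6 → 4/10 = 0.40000
  sit: TP=5, FN=0+0+0+0+1=1 → 5/6 = 0.83333
  stand: TP=6, FN=0+0+2+1+2=5 → 6/11 = 0.54545
  bike: TP=4, FN=0+1+0+0+0=1 → 4/5 = 0.80000
  drive: TP=4, FN=1+0+0+0+0=1 → 4/5 = 0.80000
Weighted-recall = Σ (supportᵢ/N)·recallᵢ with N=46: (9/46)·0.66667 + (10/46)·0.40000 + (6/46)·0.83333 + (11/46)·0.54545 + (5/46)·0.80000 + (5/46)·0.80000 = 0.6304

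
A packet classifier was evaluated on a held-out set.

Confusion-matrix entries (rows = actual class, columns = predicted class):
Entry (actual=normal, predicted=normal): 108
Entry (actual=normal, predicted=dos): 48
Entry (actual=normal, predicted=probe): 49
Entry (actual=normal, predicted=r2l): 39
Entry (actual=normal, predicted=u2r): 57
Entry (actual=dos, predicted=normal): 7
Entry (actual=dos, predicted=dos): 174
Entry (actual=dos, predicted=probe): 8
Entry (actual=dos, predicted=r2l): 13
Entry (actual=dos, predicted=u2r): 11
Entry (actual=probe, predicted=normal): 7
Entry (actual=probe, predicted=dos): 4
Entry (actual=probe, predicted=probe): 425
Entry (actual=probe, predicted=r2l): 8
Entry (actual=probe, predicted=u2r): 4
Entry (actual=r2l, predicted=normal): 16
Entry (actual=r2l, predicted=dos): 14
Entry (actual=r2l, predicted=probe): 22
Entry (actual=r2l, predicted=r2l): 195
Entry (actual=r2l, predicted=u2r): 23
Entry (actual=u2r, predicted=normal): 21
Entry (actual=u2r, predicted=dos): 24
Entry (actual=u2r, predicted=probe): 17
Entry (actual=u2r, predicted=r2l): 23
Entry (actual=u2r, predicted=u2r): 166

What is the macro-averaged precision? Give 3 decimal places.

0.698

Per-class precision (TP/(TP+FP)):
  normal: TP=108, FP=7+7+16+21=51 → 108/159 = 0.6792
  dos: TP=174, FP=48+4+14+24=90 → 174/264 = 0.6591
  probe: TP=425, FP=49+8+22+17=96 → 425/521 = 0.8157
  r2l: TP=195, FP=39+13+8+23=83 → 195/278 = 0.7014
  u2r: TP=166, FP=57+11+4+23=95 → 166/261 = 0.6360
Macro-precision = mean = (0.6792 + 0.6591 + 0.8157 + 0.7014 + 0.6360) / 5 = 0.698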